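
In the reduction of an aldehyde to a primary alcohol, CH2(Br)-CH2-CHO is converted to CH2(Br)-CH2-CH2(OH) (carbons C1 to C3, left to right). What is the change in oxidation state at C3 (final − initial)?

Before: C3 has 1 bond to C, 1 bond to H, 2 bonds to O → oxidation state +1.
After: C3 has 1 bond to C, 2 bonds to H, 1 bond to O → oxidation state -1.
Δ = -1 − (+1) = -2, so this is a reduction at C3.

-2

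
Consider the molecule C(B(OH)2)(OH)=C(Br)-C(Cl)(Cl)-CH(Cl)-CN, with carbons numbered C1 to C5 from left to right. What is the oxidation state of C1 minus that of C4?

C1: 2C, 1O, 1B → 0 + 1 − 1 = 0
C4: 2C, 1H, 1Cl → 0 − 1 + 1 = 0
Difference: 0 − (0) = 0.

0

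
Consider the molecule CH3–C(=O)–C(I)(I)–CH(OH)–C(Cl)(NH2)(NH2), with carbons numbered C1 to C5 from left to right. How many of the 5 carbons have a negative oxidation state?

1

Each bond to a more electronegative atom (O, N, halogen) counts +1, each bond to a less electronegative atom (H, metal, B, Si) counts −1, and each C–C bond counts 0. Tallying each carbon:
C1: 1C, 3H → 0 − 3 = -3
C2: 2C, 2O → 0 + 2 = +2
C3: 2C, 2I → 0 + 2 = +2
C4: 2C, 1H, 1O → 0 − 1 + 1 = 0
C5: 1C, 2N, 1Cl → 0 + 2 + 1 = +3
1 carbon (C1) meets the condition.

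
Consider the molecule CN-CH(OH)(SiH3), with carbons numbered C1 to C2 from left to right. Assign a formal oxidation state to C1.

+3

Each bond to a more electronegative atom (O, N, halogen) counts +1, each bond to a less electronegative atom (H, metal, B, Si) counts −1, and each C–C bond counts 0.
C1 has one bond to C (0), a triple bond to N (3×+1 = +3).
Oxidation state = 0 + 3 = +3.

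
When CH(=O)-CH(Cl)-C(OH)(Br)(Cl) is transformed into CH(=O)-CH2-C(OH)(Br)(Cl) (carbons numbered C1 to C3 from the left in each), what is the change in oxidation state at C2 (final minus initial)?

Before: C2 has 2 bonds to C, 1 bond to H, 1 bond to Cl → oxidation state 0.
After: C2 has 2 bonds to C, 2 bonds to H → oxidation state -2.
Δ = -2 − (0) = -2, so this is a reduction at C2.

-2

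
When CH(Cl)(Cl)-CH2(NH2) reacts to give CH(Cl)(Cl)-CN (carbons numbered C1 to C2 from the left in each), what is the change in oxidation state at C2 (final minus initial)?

Before: C2 has 1 bond to C, 2 bonds to H, 1 bond to N → oxidation state -1.
After: C2 has 1 bond to C, 3 bonds to N → oxidation state +3.
Δ = +3 − (-1) = +4, so this is an oxidation at C2.

+4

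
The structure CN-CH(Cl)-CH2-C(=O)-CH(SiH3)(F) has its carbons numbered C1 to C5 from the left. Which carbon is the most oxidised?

C1

Tallying each carbon's bonds:
C1: 1C, 3N → 0 + 3 = +3
C2: 2C, 1H, 1Cl → 0 − 1 + 1 = 0
C3: 2C, 2H → 0 − 2 = -2
C4: 2C, 2O → 0 + 2 = +2
C5: 1C, 1H, 1F, 1Si → 0 − 1 + 1 − 1 = -1
The most oxidised carbon is C1 at +3.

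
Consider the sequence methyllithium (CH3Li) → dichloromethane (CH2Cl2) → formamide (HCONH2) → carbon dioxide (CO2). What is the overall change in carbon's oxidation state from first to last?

+8

Carbon oxidation states along the series — methyllithium: -4, dichloromethane: 0, formamide: +2, carbon dioxide: +4.
Net change = +4 − (-4) = +8.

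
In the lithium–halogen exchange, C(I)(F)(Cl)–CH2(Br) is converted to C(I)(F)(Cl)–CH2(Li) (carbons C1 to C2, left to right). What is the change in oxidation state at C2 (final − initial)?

-2

Before: C2 has 1 bond to C, 2 bonds to H, 1 bond to Br → oxidation state -1.
After: C2 has 1 bond to C, 2 bonds to H, 1 bond to Li → oxidation state -3.
Δ = -3 − (-1) = -2, so this is a reduction at C2.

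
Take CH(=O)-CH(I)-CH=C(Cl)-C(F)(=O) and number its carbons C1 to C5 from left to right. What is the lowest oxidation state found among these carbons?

-1

Tallying each carbon's bonds:
C1: 1C, 1H, 2O → 0 − 1 + 2 = +1
C2: 2C, 1H, 1I → 0 − 1 + 1 = 0
C3: 3C, 1H → 0 − 1 = -1
C4: 3C, 1Cl → 0 + 1 = +1
C5: 1C, 2O, 1F → 0 + 2 + 1 = +3
The lowest value is -1.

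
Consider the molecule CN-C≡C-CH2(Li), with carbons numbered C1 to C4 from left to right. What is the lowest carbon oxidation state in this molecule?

-3

Tallying each carbon's bonds:
C1: 1C, 3N → 0 + 3 = +3
C2: 4C → 0 = 0
C3: 4C → 0 = 0
C4: 1C, 2H, 1Li → 0 − 2 − 1 = -3
The lowest value is -3.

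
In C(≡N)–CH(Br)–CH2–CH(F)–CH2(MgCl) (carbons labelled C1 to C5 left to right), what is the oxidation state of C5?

-3

C5 has one bond to C (0), one bond to H (-1), one bond to Mg (-1), one bond to H (-1).
Oxidation state = 0 − 1 − 1 − 1 = -3.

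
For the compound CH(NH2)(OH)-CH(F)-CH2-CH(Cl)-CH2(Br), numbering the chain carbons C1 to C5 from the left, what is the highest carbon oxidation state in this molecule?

Count +1 for every bond to an atom more electronegative than carbon and −1 for every bond to one less electronegative; C–C bonds are 0. Tallying each carbon:
C1: 1C, 1H, 1O, 1N → 0 − 1 + 1 + 1 = +1
C2: 2C, 1H, 1F → 0 − 1 + 1 = 0
C3: 2C, 2H → 0 − 2 = -2
C4: 2C, 1H, 1Cl → 0 − 1 + 1 = 0
C5: 1C, 2H, 1Br → 0 − 2 + 1 = -1
The highest value is +1.

+1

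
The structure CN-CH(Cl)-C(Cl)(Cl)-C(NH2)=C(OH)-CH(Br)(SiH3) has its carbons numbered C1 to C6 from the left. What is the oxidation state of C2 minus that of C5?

C2: 2C, 1H, 1Cl → 0 − 1 + 1 = 0
C5: 3C, 1O → 0 + 1 = +1
Difference: 0 − (+1) = -1.

-1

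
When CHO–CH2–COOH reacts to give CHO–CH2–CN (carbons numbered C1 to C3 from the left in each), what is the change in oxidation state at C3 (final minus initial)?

0

Before: C3 has 1 bond to C, 3 bonds to O → oxidation state +3.
After: C3 has 1 bond to C, 3 bonds to N → oxidation state +3.
Δ = +3 − (+3) = 0, so no net redox change at C3.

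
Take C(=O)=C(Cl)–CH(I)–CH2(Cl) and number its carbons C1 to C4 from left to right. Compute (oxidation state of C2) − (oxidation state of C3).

C2: 3C, 1Cl → 0 + 1 = +1
C3: 2C, 1H, 1I → 0 − 1 + 1 = 0
Difference: +1 − (0) = +1.

+1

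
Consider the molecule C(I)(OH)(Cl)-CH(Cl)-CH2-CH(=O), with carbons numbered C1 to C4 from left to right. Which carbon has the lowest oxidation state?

C3

Tallying each carbon's bonds:
C1: 1C, 1O, 1Cl, 1I → 0 + 1 + 1 + 1 = +3
C2: 2C, 1H, 1Cl → 0 − 1 + 1 = 0
C3: 2C, 2H → 0 − 2 = -2
C4: 1C, 1H, 2O → 0 − 1 + 2 = +1
The most reduced carbon is C3 at -2.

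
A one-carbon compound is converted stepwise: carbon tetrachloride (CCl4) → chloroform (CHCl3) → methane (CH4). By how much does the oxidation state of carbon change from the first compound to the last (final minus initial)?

-8

Carbon oxidation states along the series — carbon tetrachloride: +4, chloroform: +2, methane: -4.
Net change = -4 − (+4) = -8.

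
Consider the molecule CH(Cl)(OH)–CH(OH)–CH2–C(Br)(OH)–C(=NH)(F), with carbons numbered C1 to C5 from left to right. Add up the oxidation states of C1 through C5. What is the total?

+4

Assign +1 per bond to O/N/halogen, −1 per bond to H or an electropositive element, and 0 per bond to carbon. Tallying each carbon:
C1: 1C, 1H, 1O, 1Cl → 0 − 1 + 1 + 1 = +1
C2: 2C, 1H, 1O → 0 − 1 + 1 = 0
C3: 2C, 2H → 0 − 2 = -2
C4: 2C, 1O, 1Br → 0 + 1 + 1 = +2
C5: 1C, 2N, 1F → 0 + 2 + 1 = +3
Sum = +1 + 0 − 2 + 2 + 3 = +4.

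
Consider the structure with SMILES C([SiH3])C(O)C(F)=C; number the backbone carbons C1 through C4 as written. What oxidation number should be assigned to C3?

+1

Assign +1 per bond to O/N/halogen, −1 per bond to H or an electropositive element, and 0 per bond to carbon.
C3 has one bond to C (0), a double bond to C (2×0 = 0), one bond to F (+1).
Oxidation state = 0 + 0 + 1 = +1.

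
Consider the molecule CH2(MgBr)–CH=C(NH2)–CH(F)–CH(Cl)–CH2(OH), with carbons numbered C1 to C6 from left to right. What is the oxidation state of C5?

0

C5 has one bond to C (0), one bond to C (0), one bond to H (-1), one bond to Cl (+1).
Oxidation state = 0 + 0 − 1 + 1 = 0.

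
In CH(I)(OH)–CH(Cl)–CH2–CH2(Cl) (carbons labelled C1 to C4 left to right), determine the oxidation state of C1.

Each bond to a more electronegative atom (O, N, halogen) counts +1, each bond to a less electronegative atom (H, metal, B, Si) counts −1, and each C–C bond counts 0.
C1 has one bond to C (0), one bond to I (+1), one bond to O (+1), one bond to H (-1).
Oxidation state = 0 + 1 + 1 − 1 = +1.

+1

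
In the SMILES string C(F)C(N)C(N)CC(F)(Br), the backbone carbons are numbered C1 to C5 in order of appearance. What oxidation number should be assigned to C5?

+1

C5 has one bond to C (0), one bond to F (+1), one bond to H (-1), one bond to Br (+1).
Oxidation state = 0 + 1 − 1 + 1 = +1.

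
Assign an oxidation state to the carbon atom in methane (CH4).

Count +1 for every bond to an atom more electronegative than carbon and −1 for every bond to one less electronegative; C–C bonds are 0.
The carbon has one bond to H (-1), one bond to H (-1), one bond to H (-1), one bond to H (-1).
Oxidation state = -1 − 1 − 1 − 1 = -4.

-4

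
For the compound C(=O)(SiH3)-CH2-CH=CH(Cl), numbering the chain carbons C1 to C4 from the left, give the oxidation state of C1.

+1

Count +1 for every bond to an atom more electronegative than carbon and −1 for every bond to one less electronegative; C–C bonds are 0.
C1 has one bond to C (0), a double bond to O (2×+1 = +2), one bond to Si (-1).
Oxidation state = 0 + 2 − 1 = +1.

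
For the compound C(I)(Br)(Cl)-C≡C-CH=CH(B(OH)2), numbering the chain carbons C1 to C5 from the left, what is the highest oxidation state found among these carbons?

+3

Each bond to a more electronegative atom (O, N, halogen) counts +1, each bond to a less electronegative atom (H, metal, B, Si) counts −1, and each C–C bond counts 0. Tallying each carbon:
C1: 1C, 1Cl, 1Br, 1I → 0 + 1 + 1 + 1 = +3
C2: 4C → 0 = 0
C3: 4C → 0 = 0
C4: 3C, 1H → 0 − 1 = -1
C5: 2C, 1H, 1B → 0 − 1 − 1 = -2
The highest value is +3.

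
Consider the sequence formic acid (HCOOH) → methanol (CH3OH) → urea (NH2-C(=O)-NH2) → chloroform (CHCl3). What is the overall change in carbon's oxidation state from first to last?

Carbon oxidation states along the series — formic acid: +2, methanol: -2, urea: +4, chloroform: +2.
Net change = +2 − (+2) = 0.

0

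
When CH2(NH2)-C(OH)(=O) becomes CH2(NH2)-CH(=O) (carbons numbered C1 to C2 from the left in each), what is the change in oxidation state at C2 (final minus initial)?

-2

Before: C2 has 1 bond to C, 3 bonds to O → oxidation state +3.
After: C2 has 1 bond to C, 1 bond to H, 2 bonds to O → oxidation state +1.
Δ = +1 − (+3) = -2, so this is a reduction at C2.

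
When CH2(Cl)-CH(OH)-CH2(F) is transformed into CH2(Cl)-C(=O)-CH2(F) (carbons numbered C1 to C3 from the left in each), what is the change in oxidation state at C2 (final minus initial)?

Before: C2 has 2 bonds to C, 1 bond to H, 1 bond to O → oxidation state 0.
After: C2 has 2 bonds to C, 2 bonds to O → oxidation state +2.
Δ = +2 − (0) = +2, so this is an oxidation at C2.

+2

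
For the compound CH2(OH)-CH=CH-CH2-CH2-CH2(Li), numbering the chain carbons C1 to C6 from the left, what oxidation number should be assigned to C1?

-1

Each bond to a more electronegative atom (O, N, halogen) counts +1, each bond to a less electronegative atom (H, metal, B, Si) counts −1, and each C–C bond counts 0.
C1 has one bond to C (0), one bond to H (-1), one bond to O (+1), one bond to H (-1).
Oxidation state = 0 − 1 + 1 − 1 = -1.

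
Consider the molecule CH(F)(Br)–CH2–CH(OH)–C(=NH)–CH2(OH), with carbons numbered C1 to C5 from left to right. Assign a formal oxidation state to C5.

-1

C5 has one bond to C (0), one bond to H (-1), one bond to H (-1), one bond to O (+1).
Oxidation state = 0 − 1 − 1 + 1 = -1.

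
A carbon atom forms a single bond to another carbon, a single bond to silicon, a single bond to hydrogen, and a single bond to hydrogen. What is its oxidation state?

Count +1 for every bond to an atom more electronegative than carbon and −1 for every bond to one less electronegative; C–C bonds are 0.
The carbon has one bond to C (0), one bond to H (-1), one bond to H (-1), one bond to Si (-1).
Oxidation state = 0 − 1 − 1 − 1 = -3.

-3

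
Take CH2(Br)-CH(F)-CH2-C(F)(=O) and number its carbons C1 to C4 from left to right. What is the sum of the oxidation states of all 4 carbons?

Tallying each carbon's bonds:
C1: 1C, 2H, 1Br → 0 − 2 + 1 = -1
C2: 2C, 1H, 1F → 0 − 1 + 1 = 0
C3: 2C, 2H → 0 − 2 = -2
C4: 1C, 2O, 1F → 0 + 2 + 1 = +3
Sum = -1 + 0 − 2 + 3 = 0.

0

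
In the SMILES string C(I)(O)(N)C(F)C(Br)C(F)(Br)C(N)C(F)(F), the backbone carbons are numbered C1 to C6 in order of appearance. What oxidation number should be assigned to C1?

Bonds to more-electronegative neighbours contribute +1 each, bonds to H or metals contribute −1 each, and C–C bonds contribute 0.
C1 has one bond to C (0), one bond to I (+1), one bond to O (+1), one bond to N (+1).
Oxidation state = 0 + 1 + 1 + 1 = +3.

+3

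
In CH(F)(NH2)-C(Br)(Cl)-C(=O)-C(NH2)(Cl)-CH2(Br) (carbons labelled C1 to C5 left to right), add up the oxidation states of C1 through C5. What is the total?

Assign +1 per bond to O/N/halogen, −1 per bond to H or an electropositive element, and 0 per bond to carbon. Tallying each carbon:
C1: 1C, 1H, 1N, 1F → 0 − 1 + 1 + 1 = +1
C2: 2C, 1Cl, 1Br → 0 + 1 + 1 = +2
C3: 2C, 2O → 0 + 2 = +2
C4: 2C, 1N, 1Cl → 0 + 1 + 1 = +2
C5: 1C, 2H, 1Br → 0 − 2 + 1 = -1
Sum = +1 + 2 + 2 + 2 − 1 = +6.

+6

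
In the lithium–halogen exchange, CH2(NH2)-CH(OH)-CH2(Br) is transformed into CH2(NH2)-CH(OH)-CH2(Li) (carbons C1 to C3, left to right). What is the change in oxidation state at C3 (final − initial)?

-2

Before: C3 has 1 bond to C, 2 bonds to H, 1 bond to Br → oxidation state -1.
After: C3 has 1 bond to C, 2 bonds to H, 1 bond to Li → oxidation state -3.
Δ = -3 − (-1) = -2, so this is a reduction at C3.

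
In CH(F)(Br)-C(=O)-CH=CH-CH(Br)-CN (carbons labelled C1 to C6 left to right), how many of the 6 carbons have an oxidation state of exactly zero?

1

Tallying each carbon's bonds:
C1: 1C, 1H, 1F, 1Br → 0 − 1 + 1 + 1 = +1
C2: 2C, 2O → 0 + 2 = +2
C3: 3C, 1H → 0 − 1 = -1
C4: 3C, 1H → 0 − 1 = -1
C5: 2C, 1H, 1Br → 0 − 1 + 1 = 0
C6: 1C, 3N → 0 + 3 = +3
1 carbon (C5) meets the condition.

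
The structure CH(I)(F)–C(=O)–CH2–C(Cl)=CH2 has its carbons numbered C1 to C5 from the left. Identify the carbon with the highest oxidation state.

Tallying each carbon's bonds:
C1: 1C, 1H, 1F, 1I → 0 − 1 + 1 + 1 = +1
C2: 2C, 2O → 0 + 2 = +2
C3: 2C, 2H → 0 − 2 = -2
C4: 3C, 1Cl → 0 + 1 = +1
C5: 2C, 2H → 0 − 2 = -2
The most oxidised carbon is C2 at +2.

C2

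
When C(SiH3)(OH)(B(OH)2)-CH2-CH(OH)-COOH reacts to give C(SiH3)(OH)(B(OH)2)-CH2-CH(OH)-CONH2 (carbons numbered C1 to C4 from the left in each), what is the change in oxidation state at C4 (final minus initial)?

0

Before: C4 has 1 bond to C, 3 bonds to O → oxidation state +3.
After: C4 has 1 bond to C, 2 bonds to O, 1 bond to N → oxidation state +3.
Δ = +3 − (+3) = 0, so no net redox change at C4.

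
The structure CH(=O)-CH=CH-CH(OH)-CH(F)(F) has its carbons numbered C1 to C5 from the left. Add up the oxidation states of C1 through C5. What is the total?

Each bond to a more electronegative atom (O, N, halogen) counts +1, each bond to a less electronegative atom (H, metal, B, Si) counts −1, and each C–C bond counts 0. Tallying each carbon:
C1: 1C, 1H, 2O → 0 − 1 + 2 = +1
C2: 3C, 1H → 0 − 1 = -1
C3: 3C, 1H → 0 − 1 = -1
C4: 2C, 1H, 1O → 0 − 1 + 1 = 0
C5: 1C, 1H, 2F → 0 − 1 + 2 = +1
Sum = +1 − 1 − 1 + 0 + 1 = 0.

0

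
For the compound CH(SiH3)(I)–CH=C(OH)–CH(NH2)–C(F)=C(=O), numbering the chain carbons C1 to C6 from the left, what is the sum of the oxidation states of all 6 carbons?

+2

Count +1 for every bond to an atom more electronegative than carbon and −1 for every bond to one less electronegative; C–C bonds are 0. Tallying each carbon:
C1: 1C, 1H, 1I, 1Si → 0 − 1 + 1 − 1 = -1
C2: 3C, 1H → 0 − 1 = -1
C3: 3C, 1O → 0 + 1 = +1
C4: 2C, 1H, 1N → 0 − 1 + 1 = 0
C5: 3C, 1F → 0 + 1 = +1
C6: 2C, 2O → 0 + 2 = +2
Sum = -1 − 1 + 1 + 0 + 1 + 2 = +2.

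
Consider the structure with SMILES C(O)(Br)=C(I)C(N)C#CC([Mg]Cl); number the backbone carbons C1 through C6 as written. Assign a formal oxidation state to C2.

+1

Each bond to a more electronegative atom (O, N, halogen) counts +1, each bond to a less electronegative atom (H, metal, B, Si) counts −1, and each C–C bond counts 0.
C2 has a double bond to C (2×0 = 0), one bond to C (0), one bond to I (+1).
Oxidation state = 0 + 0 + 1 = +1.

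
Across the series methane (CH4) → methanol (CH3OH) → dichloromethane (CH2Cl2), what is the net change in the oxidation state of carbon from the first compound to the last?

Carbon oxidation states along the series — methane: -4, methanol: -2, dichloromethane: 0.
Net change = 0 − (-4) = +4.

+4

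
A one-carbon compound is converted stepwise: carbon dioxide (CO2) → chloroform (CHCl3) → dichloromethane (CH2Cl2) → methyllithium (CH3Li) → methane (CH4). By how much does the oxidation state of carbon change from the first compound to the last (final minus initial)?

-8

Carbon oxidation states along the series — carbon dioxide: +4, chloroform: +2, dichloromethane: 0, methyllithium: -4, methane: -4.
Net change = -4 − (+4) = -8.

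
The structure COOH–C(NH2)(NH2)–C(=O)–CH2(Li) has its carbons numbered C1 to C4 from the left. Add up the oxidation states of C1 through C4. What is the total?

Each bond to a more electronegative atom (O, N, halogen) counts +1, each bond to a less electronegative atom (H, metal, B, Si) counts −1, and each C–C bond counts 0. Tallying each carbon:
C1: 1C, 3O → 0 + 3 = +3
C2: 2C, 2N → 0 + 2 = +2
C3: 2C, 2O → 0 + 2 = +2
C4: 1C, 2H, 1Li → 0 − 2 − 1 = -3
Sum = +3 + 2 + 2 − 3 = +4.

+4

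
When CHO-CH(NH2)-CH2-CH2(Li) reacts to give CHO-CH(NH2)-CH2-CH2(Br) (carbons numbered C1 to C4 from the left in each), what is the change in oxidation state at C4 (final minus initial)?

+2

Before: C4 has 1 bond to C, 2 bonds to H, 1 bond to Li → oxidation state -3.
After: C4 has 1 bond to C, 2 bonds to H, 1 bond to Br → oxidation state -1.
Δ = -1 − (-3) = +2, so this is an oxidation at C4.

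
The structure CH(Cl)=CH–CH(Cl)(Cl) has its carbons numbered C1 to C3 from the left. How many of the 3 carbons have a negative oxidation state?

Bonds to more-electronegative neighbours contribute +1 each, bonds to H or metals contribute −1 each, and C–C bonds contribute 0. Tallying each carbon:
C1: 2C, 1H, 1Cl → 0 − 1 + 1 = 0
C2: 3C, 1H → 0 − 1 = -1
C3: 1C, 1H, 2Cl → 0 − 1 + 2 = +1
1 carbon (C2) meets the condition.

1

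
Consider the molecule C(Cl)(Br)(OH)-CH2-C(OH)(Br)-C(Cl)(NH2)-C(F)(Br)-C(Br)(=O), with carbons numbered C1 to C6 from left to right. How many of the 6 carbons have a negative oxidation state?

Bonds to more-electronegative neighbours contribute +1 each, bonds to H or metals contribute −1 each, and C–C bonds contribute 0. Tallying each carbon:
C1: 1C, 1O, 1Cl, 1Br → 0 + 1 + 1 + 1 = +3
C2: 2C, 2H → 0 − 2 = -2
C3: 2C, 1O, 1Br → 0 + 1 + 1 = +2
C4: 2C, 1N, 1Cl → 0 + 1 + 1 = +2
C5: 2C, 1F, 1Br → 0 + 1 + 1 = +2
C6: 1C, 2O, 1Br → 0 + 2 + 1 = +3
1 carbon (C2) meets the condition.

1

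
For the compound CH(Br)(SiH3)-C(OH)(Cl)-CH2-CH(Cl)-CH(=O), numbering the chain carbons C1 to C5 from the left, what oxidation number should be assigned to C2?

+2

C2 has one bond to C (0), one bond to C (0), one bond to O (+1), one bond to Cl (+1).
Oxidation state = 0 + 0 + 1 + 1 = +2.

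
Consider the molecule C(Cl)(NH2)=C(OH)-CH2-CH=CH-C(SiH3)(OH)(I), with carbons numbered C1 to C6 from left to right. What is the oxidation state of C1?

+2

Assign +1 per bond to O/N/halogen, −1 per bond to H or an electropositive element, and 0 per bond to carbon.
C1 has a double bond to C (2×0 = 0), one bond to Cl (+1), one bond to N (+1).
Oxidation state = 0 + 1 + 1 = +2.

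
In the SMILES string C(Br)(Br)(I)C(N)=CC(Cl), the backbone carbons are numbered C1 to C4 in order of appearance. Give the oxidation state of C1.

+3

C1 has one bond to C (0), one bond to Br (+1), one bond to Br (+1), one bond to I (+1).
Oxidation state = 0 + 1 + 1 + 1 = +3.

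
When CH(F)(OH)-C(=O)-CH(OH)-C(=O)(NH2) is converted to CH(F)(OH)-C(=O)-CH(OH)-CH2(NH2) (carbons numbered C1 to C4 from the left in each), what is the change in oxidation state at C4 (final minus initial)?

Before: C4 has 1 bond to C, 2 bonds to O, 1 bond to N → oxidation state +3.
After: C4 has 1 bond to C, 2 bonds to H, 1 bond to N → oxidation state -1.
Δ = -1 − (+3) = -4, so this is a reduction at C4.

-4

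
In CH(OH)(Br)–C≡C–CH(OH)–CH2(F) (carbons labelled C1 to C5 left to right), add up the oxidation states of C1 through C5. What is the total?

Tallying each carbon's bonds:
C1: 1C, 1H, 1O, 1Br → 0 − 1 + 1 + 1 = +1
C2: 4C → 0 = 0
C3: 4C → 0 = 0
C4: 2C, 1H, 1O → 0 − 1 + 1 = 0
C5: 1C, 2H, 1F → 0 − 2 + 1 = -1
Sum = +1 + 0 + 0 + 0 − 1 = 0.

0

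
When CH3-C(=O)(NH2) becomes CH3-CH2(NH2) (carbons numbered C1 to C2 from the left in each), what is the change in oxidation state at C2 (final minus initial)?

-4

Before: C2 has 1 bond to C, 2 bonds to O, 1 bond to N → oxidation state +3.
After: C2 has 1 bond to C, 2 bonds to H, 1 bond to N → oxidation state -1.
Δ = -1 − (+3) = -4, so this is a reduction at C2.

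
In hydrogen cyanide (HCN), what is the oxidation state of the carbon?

Each bond to a more electronegative atom (O, N, halogen) counts +1, each bond to a less electronegative atom (H, metal, B, Si) counts −1, and each C–C bond counts 0.
The carbon has one bond to H (-1), a triple bond to N (3×+1 = +3).
Oxidation state = -1 + 3 = +2.

+2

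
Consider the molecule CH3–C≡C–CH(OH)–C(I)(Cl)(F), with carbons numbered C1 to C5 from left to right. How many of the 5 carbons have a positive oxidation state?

Assign +1 per bond to O/N/halogen, −1 per bond to H or an electropositive element, and 0 per bond to carbon. Tallying each carbon:
C1: 1C, 3H → 0 − 3 = -3
C2: 4C → 0 = 0
C3: 4C → 0 = 0
C4: 2C, 1H, 1O → 0 − 1 + 1 = 0
C5: 1C, 1F, 1Cl, 1I → 0 + 1 + 1 + 1 = +3
1 carbon (C5) meets the condition.

1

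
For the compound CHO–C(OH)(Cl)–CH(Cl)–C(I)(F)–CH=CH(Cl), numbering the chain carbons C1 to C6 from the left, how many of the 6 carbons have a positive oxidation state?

Tallying each carbon's bonds:
C1: 1C, 1H, 2O → 0 − 1 + 2 = +1
C2: 2C, 1O, 1Cl → 0 + 1 + 1 = +2
C3: 2C, 1H, 1Cl → 0 − 1 + 1 = 0
C4: 2C, 1F, 1I → 0 + 1 + 1 = +2
C5: 3C, 1H → 0 − 1 = -1
C6: 2C, 1H, 1Cl → 0 − 1 + 1 = 0
3 carbons (C1, C2, C4) meet the condition.

3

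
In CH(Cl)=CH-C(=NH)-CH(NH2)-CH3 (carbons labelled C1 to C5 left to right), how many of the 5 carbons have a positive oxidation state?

Each bond to a more electronegative atom (O, N, halogen) counts +1, each bond to a less electronegative atom (H, metal, B, Si) counts −1, and each C–C bond counts 0. Tallying each carbon:
C1: 2C, 1H, 1Cl → 0 − 1 + 1 = 0
C2: 3C, 1H → 0 − 1 = -1
C3: 2C, 2N → 0 + 2 = +2
C4: 2C, 1H, 1N → 0 − 1 + 1 = 0
C5: 1C, 3H → 0 − 3 = -3
1 carbon (C3) meets the condition.

1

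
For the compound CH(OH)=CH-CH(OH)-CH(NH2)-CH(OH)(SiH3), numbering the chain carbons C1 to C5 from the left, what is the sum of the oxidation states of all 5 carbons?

Tallying each carbon's bonds:
C1: 2C, 1H, 1O → 0 − 1 + 1 = 0
C2: 3C, 1H → 0 − 1 = -1
C3: 2C, 1H, 1O → 0 − 1 + 1 = 0
C4: 2C, 1H, 1N → 0 − 1 + 1 = 0
C5: 1C, 1H, 1O, 1Si → 0 − 1 + 1 − 1 = -1
Sum = 0 − 1 + 0 + 0 − 1 = -2.

-2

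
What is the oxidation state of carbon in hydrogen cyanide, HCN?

+2

Count +1 for every bond to an atom more electronegative than carbon and −1 for every bond to one less electronegative; C–C bonds are 0.
The carbon has one bond to H (-1), a triple bond to N (3×+1 = +3).
Oxidation state = -1 + 3 = +2.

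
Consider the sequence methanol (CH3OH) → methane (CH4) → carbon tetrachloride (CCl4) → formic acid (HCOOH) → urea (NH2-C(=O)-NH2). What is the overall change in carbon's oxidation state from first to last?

Carbon oxidation states along the series — methanol: -2, methane: -4, carbon tetrachloride: +4, formic acid: +2, urea: +4.
Net change = +4 − (-2) = +6.

+6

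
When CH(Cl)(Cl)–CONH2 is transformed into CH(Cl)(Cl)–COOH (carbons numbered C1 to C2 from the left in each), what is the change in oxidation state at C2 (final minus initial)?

Before: C2 has 1 bond to C, 2 bonds to O, 1 bond to N → oxidation state +3.
After: C2 has 1 bond to C, 3 bonds to O → oxidation state +3.
Δ = +3 − (+3) = 0, so no net redox change at C2.

0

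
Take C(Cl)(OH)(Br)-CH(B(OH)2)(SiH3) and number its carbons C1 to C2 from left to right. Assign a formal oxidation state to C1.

+3

C1 has one bond to C (0), one bond to Cl (+1), one bond to O (+1), one bond to Br (+1).
Oxidation state = 0 + 1 + 1 + 1 = +3.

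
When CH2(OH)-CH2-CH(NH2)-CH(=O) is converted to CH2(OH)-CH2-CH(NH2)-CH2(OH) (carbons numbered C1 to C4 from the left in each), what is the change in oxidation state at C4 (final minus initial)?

Before: C4 has 1 bond to C, 1 bond to H, 2 bonds to O → oxidation state +1.
After: C4 has 1 bond to C, 2 bonds to H, 1 bond to O → oxidation state -1.
Δ = -1 − (+1) = -2, so this is a reduction at C4.

-2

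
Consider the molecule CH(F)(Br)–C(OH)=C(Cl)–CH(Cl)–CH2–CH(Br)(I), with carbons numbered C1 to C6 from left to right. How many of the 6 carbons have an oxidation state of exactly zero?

1

Assign +1 per bond to O/N/halogen, −1 per bond to H or an electropositive element, and 0 per bond to carbon. Tallying each carbon:
C1: 1C, 1H, 1F, 1Br → 0 − 1 + 1 + 1 = +1
C2: 3C, 1O → 0 + 1 = +1
C3: 3C, 1Cl → 0 + 1 = +1
C4: 2C, 1H, 1Cl → 0 − 1 + 1 = 0
C5: 2C, 2H → 0 − 2 = -2
C6: 1C, 1H, 1Br, 1I → 0 − 1 + 1 + 1 = +1
1 carbon (C4) meets the condition.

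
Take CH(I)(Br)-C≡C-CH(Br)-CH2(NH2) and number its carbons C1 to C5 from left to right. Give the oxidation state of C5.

Each bond to a more electronegative atom (O, N, halogen) counts +1, each bond to a less electronegative atom (H, metal, B, Si) counts −1, and each C–C bond counts 0.
C5 has one bond to C (0), one bond to N (+1), one bond to H (-1), one bond to H (-1).
Oxidation state = 0 + 1 − 1 − 1 = -1.

-1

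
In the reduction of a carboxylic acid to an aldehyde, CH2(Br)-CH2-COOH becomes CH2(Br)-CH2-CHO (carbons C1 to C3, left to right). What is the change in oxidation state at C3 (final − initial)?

-2

Before: C3 has 1 bond to C, 3 bonds to O → oxidation state +3.
After: C3 has 1 bond to C, 1 bond to H, 2 bonds to O → oxidation state +1.
Δ = +1 − (+3) = -2, so this is a reduction at C3.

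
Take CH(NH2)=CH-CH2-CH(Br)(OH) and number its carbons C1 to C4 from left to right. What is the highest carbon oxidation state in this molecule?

Tallying each carbon's bonds:
C1: 2C, 1H, 1N → 0 − 1 + 1 = 0
C2: 3C, 1H → 0 − 1 = -1
C3: 2C, 2H → 0 − 2 = -2
C4: 1C, 1H, 1O, 1Br → 0 − 1 + 1 + 1 = +1
The highest value is +1.

+1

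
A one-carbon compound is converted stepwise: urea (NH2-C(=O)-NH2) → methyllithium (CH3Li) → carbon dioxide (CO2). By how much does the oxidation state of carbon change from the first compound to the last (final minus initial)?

0

Carbon oxidation states along the series — urea: +4, methyllithium: -4, carbon dioxide: +4.
Net change = +4 − (+4) = 0.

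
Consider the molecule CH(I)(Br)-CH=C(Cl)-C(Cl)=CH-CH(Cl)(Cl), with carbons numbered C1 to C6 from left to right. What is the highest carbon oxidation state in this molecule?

+1

Tallying each carbon's bonds:
C1: 1C, 1H, 1Br, 1I → 0 − 1 + 1 + 1 = +1
C2: 3C, 1H → 0 − 1 = -1
C3: 3C, 1Cl → 0 + 1 = +1
C4: 3C, 1Cl → 0 + 1 = +1
C5: 3C, 1H → 0 − 1 = -1
C6: 1C, 1H, 2Cl → 0 − 1 + 2 = +1
The highest value is +1.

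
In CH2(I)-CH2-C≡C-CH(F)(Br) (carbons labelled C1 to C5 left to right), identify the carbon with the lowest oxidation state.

C2

Tallying each carbon's bonds:
C1: 1C, 2H, 1I → 0 − 2 + 1 = -1
C2: 2C, 2H → 0 − 2 = -2
C3: 4C → 0 = 0
C4: 4C → 0 = 0
C5: 1C, 1H, 1F, 1Br → 0 − 1 + 1 + 1 = +1
The most reduced carbon is C2 at -2.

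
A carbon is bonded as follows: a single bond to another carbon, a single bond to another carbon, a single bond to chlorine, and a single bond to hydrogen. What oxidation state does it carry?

0

The carbon has one bond to C (0), one bond to C (0), one bond to H (-1), one bond to Cl (+1).
Oxidation state = 0 + 0 − 1 + 1 = 0.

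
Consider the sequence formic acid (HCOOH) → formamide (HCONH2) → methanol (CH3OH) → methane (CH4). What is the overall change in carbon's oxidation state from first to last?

Carbon oxidation states along the series — formic acid: +2, formamide: +2, methanol: -2, methane: -4.
Net change = -4 − (+2) = -6.

-6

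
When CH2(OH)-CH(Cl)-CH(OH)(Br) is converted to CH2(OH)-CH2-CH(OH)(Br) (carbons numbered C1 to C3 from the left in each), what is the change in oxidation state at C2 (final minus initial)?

-2

Before: C2 has 2 bonds to C, 1 bond to H, 1 bond to Cl → oxidation state 0.
After: C2 has 2 bonds to C, 2 bonds to H → oxidation state -2.
Δ = -2 − (0) = -2, so this is a reduction at C2.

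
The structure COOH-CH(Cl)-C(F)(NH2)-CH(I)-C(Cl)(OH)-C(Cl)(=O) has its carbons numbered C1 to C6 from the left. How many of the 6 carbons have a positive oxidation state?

Count +1 for every bond to an atom more electronegative than carbon and −1 for every bond to one less electronegative; C–C bonds are 0. Tallying each carbon:
C1: 1C, 3O → 0 + 3 = +3
C2: 2C, 1H, 1Cl → 0 − 1 + 1 = 0
C3: 2C, 1N, 1F → 0 + 1 + 1 = +2
C4: 2C, 1H, 1I → 0 − 1 + 1 = 0
C5: 2C, 1O, 1Cl → 0 + 1 + 1 = +2
C6: 1C, 2O, 1Cl → 0 + 2 + 1 = +3
4 carbons (C1, C3, C5, C6) meet the condition.

4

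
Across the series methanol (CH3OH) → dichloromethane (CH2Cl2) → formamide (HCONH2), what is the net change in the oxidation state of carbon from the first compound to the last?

Carbon oxidation states along the series — methanol: -2, dichloromethane: 0, formamide: +2.
Net change = +2 − (-2) = +4.

+4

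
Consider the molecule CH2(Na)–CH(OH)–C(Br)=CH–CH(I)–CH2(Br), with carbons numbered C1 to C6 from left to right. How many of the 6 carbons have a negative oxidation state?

Count +1 for every bond to an atom more electronegative than carbon and −1 for every bond to one less electronegative; C–C bonds are 0. Tallying each carbon:
C1: 1C, 2H, 1Na → 0 − 2 − 1 = -3
C2: 2C, 1H, 1O → 0 − 1 + 1 = 0
C3: 3C, 1Br → 0 + 1 = +1
C4: 3C, 1H → 0 − 1 = -1
C5: 2C, 1H, 1I → 0 − 1 + 1 = 0
C6: 1C, 2H, 1Br → 0 − 2 + 1 = -1
3 carbons (C1, C4, C6) meet the condition.

3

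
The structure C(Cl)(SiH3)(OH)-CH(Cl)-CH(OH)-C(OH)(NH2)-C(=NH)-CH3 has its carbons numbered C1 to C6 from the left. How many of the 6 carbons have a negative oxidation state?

1

Tallying each carbon's bonds:
C1: 1C, 1O, 1Cl, 1Si → 0 + 1 + 1 − 1 = +1
C2: 2C, 1H, 1Cl → 0 − 1 + 1 = 0
C3: 2C, 1H, 1O → 0 − 1 + 1 = 0
C4: 2C, 1O, 1N → 0 + 1 + 1 = +2
C5: 2C, 2N → 0 + 2 = +2
C6: 1C, 3H → 0 − 3 = -3
1 carbon (C6) meets the condition.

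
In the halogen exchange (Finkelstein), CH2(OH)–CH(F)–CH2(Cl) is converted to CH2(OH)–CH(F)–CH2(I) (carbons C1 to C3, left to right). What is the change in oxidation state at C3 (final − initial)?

0

Before: C3 has 1 bond to C, 2 bonds to H, 1 bond to Cl → oxidation state -1.
After: C3 has 1 bond to C, 2 bonds to H, 1 bond to I → oxidation state -1.
Δ = -1 − (-1) = 0, so no net redox change at C3.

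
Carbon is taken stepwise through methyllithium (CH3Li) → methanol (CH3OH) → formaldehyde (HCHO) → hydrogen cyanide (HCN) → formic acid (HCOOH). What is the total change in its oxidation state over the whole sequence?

Carbon oxidation states along the series — methyllithium: -4, methanol: -2, formaldehyde: 0, hydrogen cyanide: +2, formic acid: +2.
Net change = +2 − (-4) = +6.

+6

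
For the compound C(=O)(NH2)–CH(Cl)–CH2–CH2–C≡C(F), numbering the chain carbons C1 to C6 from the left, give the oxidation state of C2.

Assign +1 per bond to O/N/halogen, −1 per bond to H or an electropositive element, and 0 per bond to carbon.
C2 has one bond to C (0), one bond to C (0), one bond to Cl (+1), one bond to H (-1).
Oxidation state = 0 + 0 + 1 − 1 = 0.

0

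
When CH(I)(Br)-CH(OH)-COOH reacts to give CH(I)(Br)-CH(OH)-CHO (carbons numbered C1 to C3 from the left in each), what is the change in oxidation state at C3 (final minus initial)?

Before: C3 has 1 bond to C, 3 bonds to O → oxidation state +3.
After: C3 has 1 bond to C, 1 bond to H, 2 bonds to O → oxidation state +1.
Δ = +1 − (+3) = -2, so this is a reduction at C3.

-2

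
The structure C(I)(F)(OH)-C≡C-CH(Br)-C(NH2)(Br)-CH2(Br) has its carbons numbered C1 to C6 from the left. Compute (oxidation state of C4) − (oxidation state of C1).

C4: 2C, 1H, 1Br → 0 − 1 + 1 = 0
C1: 1C, 1O, 1F, 1I → 0 + 1 + 1 + 1 = +3
Difference: 0 − (+3) = -3.

-3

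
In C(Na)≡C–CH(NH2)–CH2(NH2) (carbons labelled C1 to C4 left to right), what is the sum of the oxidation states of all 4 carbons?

-2

Count +1 for every bond to an atom more electronegative than carbon and −1 for every bond to one less electronegative; C–C bonds are 0. Tallying each carbon:
C1: 3C, 1Na → 0 − 1 = -1
C2: 4C → 0 = 0
C3: 2C, 1H, 1N → 0 − 1 + 1 = 0
C4: 1C, 2H, 1N → 0 − 2 + 1 = -1
Sum = -1 + 0 + 0 − 1 = -2.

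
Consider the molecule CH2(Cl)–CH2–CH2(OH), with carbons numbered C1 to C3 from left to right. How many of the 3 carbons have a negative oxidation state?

3

Assign +1 per bond to O/N/halogen, −1 per bond to H or an electropositive element, and 0 per bond to carbon. Tallying each carbon:
C1: 1C, 2H, 1Cl → 0 − 2 + 1 = -1
C2: 2C, 2H → 0 − 2 = -2
C3: 1C, 2H, 1O → 0 − 2 + 1 = -1
3 carbons (C1, C2, C3) meet the condition.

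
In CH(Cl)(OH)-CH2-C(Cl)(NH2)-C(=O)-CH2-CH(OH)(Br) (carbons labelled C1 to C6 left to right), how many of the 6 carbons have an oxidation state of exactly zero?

Tallying each carbon's bonds:
C1: 1C, 1H, 1O, 1Cl → 0 − 1 + 1 + 1 = +1
C2: 2C, 2H → 0 − 2 = -2
C3: 2C, 1N, 1Cl → 0 + 1 + 1 = +2
C4: 2C, 2O → 0 + 2 = +2
C5: 2C, 2H → 0 − 2 = -2
C6: 1C, 1H, 1O, 1Br → 0 − 1 + 1 + 1 = +1
0 carbons meet the condition.

0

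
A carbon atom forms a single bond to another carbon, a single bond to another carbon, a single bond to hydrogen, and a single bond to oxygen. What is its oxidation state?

0

Each bond to a more electronegative atom (O, N, halogen) counts +1, each bond to a less electronegative atom (H, metal, B, Si) counts −1, and each C–C bond counts 0.
The carbon has one bond to C (0), one bond to C (0), one bond to H (-1), one bond to O (+1).
Oxidation state = 0 + 0 − 1 + 1 = 0.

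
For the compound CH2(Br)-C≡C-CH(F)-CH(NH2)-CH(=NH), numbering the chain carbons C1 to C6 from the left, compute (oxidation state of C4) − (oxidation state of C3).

C4: 2C, 1H, 1F → 0 − 1 + 1 = 0
C3: 4C → 0 = 0
Difference: 0 − (0) = 0.

0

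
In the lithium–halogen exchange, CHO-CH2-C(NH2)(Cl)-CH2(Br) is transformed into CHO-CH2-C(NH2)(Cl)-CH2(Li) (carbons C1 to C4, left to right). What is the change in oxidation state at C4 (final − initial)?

Before: C4 has 1 bond to C, 2 bonds to H, 1 bond to Br → oxidation state -1.
After: C4 has 1 bond to C, 2 bonds to H, 1 bond to Li → oxidation state -3.
Δ = -3 − (-1) = -2, so this is a reduction at C4.

-2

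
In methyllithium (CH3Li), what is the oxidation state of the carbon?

The carbon has one bond to H (-1), one bond to H (-1), one bond to H (-1), one bond to Li (-1).
Oxidation state = -1 − 1 − 1 − 1 = -4.

-4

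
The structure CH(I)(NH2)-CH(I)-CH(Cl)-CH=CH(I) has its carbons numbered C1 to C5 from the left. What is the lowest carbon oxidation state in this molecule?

-1

Tallying each carbon's bonds:
C1: 1C, 1H, 1N, 1I → 0 − 1 + 1 + 1 = +1
C2: 2C, 1H, 1I → 0 − 1 + 1 = 0
C3: 2C, 1H, 1Cl → 0 − 1 + 1 = 0
C4: 3C, 1H → 0 − 1 = -1
C5: 2C, 1H, 1I → 0 − 1 + 1 = 0
The lowest value is -1.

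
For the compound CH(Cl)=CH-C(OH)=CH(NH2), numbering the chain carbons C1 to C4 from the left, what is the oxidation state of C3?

+1

Count +1 for every bond to an atom more electronegative than carbon and −1 for every bond to one less electronegative; C–C bonds are 0.
C3 has one bond to C (0), a double bond to C (2×0 = 0), one bond to O (+1).
Oxidation state = 0 + 0 + 1 = +1.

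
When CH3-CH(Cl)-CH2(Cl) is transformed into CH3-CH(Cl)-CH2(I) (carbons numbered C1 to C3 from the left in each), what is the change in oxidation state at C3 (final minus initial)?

Before: C3 has 1 bond to C, 2 bonds to H, 1 bond to Cl → oxidation state -1.
After: C3 has 1 bond to C, 2 bonds to H, 1 bond to I → oxidation state -1.
Δ = -1 − (-1) = 0, so no net redox change at C3.

0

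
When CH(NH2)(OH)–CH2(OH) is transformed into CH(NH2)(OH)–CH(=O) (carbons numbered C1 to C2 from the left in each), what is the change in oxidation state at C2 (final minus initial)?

Before: C2 has 1 bond to C, 2 bonds to H, 1 bond to O → oxidation state -1.
After: C2 has 1 bond to C, 1 bond to H, 2 bonds to O → oxidation state +1.
Δ = +1 − (-1) = +2, so this is an oxidation at C2.

+2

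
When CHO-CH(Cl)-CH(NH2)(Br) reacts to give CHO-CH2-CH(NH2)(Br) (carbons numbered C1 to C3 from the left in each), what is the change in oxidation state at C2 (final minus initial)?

-2

Before: C2 has 2 bonds to C, 1 bond to H, 1 bond to Cl → oxidation state 0.
After: C2 has 2 bonds to C, 2 bonds to H → oxidation state -2.
Δ = -2 − (0) = -2, so this is a reduction at C2.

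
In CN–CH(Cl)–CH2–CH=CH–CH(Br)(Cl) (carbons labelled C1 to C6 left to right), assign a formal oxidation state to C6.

+1

Assign +1 per bond to O/N/halogen, −1 per bond to H or an electropositive element, and 0 per bond to carbon.
C6 has one bond to C (0), one bond to Br (+1), one bond to Cl (+1), one bond to H (-1).
Oxidation state = 0 + 1 + 1 − 1 = +1.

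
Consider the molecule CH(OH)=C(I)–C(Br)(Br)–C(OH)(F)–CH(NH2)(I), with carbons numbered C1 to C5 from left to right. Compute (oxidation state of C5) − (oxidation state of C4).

C5: 1C, 1H, 1N, 1I → 0 − 1 + 1 + 1 = +1
C4: 2C, 1O, 1F → 0 + 1 + 1 = +2
Difference: +1 − (+2) = -1.

-1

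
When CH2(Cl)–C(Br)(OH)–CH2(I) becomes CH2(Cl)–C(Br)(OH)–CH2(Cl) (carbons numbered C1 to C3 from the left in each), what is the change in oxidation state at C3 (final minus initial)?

Before: C3 has 1 bond to C, 2 bonds to H, 1 bond to I → oxidation state -1.
After: C3 has 1 bond to C, 2 bonds to H, 1 bond to Cl → oxidation state -1.
Δ = -1 − (-1) = 0, so no net redox change at C3.

0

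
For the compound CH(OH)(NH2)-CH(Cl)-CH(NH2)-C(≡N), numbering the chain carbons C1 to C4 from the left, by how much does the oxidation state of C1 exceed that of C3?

C1: 1C, 1H, 1O, 1N → 0 − 1 + 1 + 1 = +1
C3: 2C, 1H, 1N → 0 − 1 + 1 = 0
Difference: +1 − (0) = +1.

+1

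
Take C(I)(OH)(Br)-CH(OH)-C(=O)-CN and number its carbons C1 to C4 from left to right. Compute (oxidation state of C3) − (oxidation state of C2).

+2

C3: 2C, 2O → 0 + 2 = +2
C2: 2C, 1H, 1O → 0 − 1 + 1 = 0
Difference: +2 − (0) = +2.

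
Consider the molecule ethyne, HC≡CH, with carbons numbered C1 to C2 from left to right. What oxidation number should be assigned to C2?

-1

C2 has one bond to H (-1), a triple bond to C (3×0 = 0).
Oxidation state = -1 + 0 = -1.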